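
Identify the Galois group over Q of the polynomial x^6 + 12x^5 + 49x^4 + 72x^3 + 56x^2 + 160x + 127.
6T7: S_4

The polynomial f is an irreducible sextic over Q, so G = Gal(f/Q) is one of the 16 transitive subgroups 6T1, ..., 6T16 of S_6. The discriminant of f is 1859720085278784 = 43124472^2, a perfect square, so G is contained in A_6. The transitive groups of degree 6 contained in A_6 are: A_4 (6T4, order 12), S_4 (6T7, order 24), (C_3 x C_3) : C_4 (6T10, order 36), PSL(2,5) (6T12, order 60), A_6 (6T15, order 360). By Dedekind's theorem, for a prime p not dividing disc(f) the degrees of the irreducible factors of f mod p form the cycle type of an element of G. Factoring f modulo the 79 such primes p <= 431 (skipping 2, 3, 31, 139, which divide the discriminant), each new pattern first appears at: mod 5: f = (x^3 + 3x^2 + 4x + 3)(x^3 + 4x^2 + 3x + 4), pattern 3+3; mod 11: f = (x + 1)(x + 3)(x^2 + 9x + 5)(x^2 + 10x + 7), pattern 2+2+1+1; mod 13: f = (x^2 + 4x + 12)(x^4 + 8x^3 + 5x^2 + 8x + 3), pattern 4+2; mod 67: f = (x + 6)(x + 23)(x + 33)(x + 38)(x + 48)(x + 65), pattern 1+1+1+1+1+1. No other pattern occurs in this range, so the set of observed cycle types is {3+3, 2+2+1+1, 4+2, 1+1+1+1+1+1}. The candidates containing elements of all these cycle types are S_4 (6T7) of order 24, (C_3 x C_3) : C_4 (6T10) of order 36, A_6 (6T15) of order 360; the others are excluded. The observed types are precisely the cycle types that occur in S_4 (6T7). Each of the other remaining candidates has further cycle types, and by the Chebotarev density theorem the matching factorization patterns would occur for a proportion of primes equal to their share of the group: (C_3 x C_3) : C_4 (6T10) additionally contains elements of type 3+1+1+1 (4 of its 36 elements, about 11% of primes); A_6 (6T15) additionally contains elements of type 5+1, 3+1+1+1 (184 of its 360 elements, about 51% of primes). None of the 79 primes tested shows any such pattern (for each of these groups the chance of that is below 10^-4), which rules them out. Hence G = S_4 (6T7), of order 24.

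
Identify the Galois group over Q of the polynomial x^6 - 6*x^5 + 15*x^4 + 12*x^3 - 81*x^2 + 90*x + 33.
D_6 (also written D6)

The polynomial f is an irreducible sextic over Q, so G = Gal(f/Q) is one of the 16 transitive subgroups 6T1, ..., 6T16 of S_6. The discriminant of f is 1352605460594688, which is not a perfect square, so G is not contained in A_6. The transitive groups of degree 6 not contained in A_6 are: C_6 (6T1, order 6), S_3 (6T2, order 6), D_6 (6T3, order 12), C_3 x S_3 (6T5, order 18), A_4 x C_2 (6T6, order 24), S_4 (6T8, order 24), S_3 x S_3 (6T9, order 36), S_4 x C_2 (6T11, order 48), (S_3 x S_3) : C_2 (6T13, order 72), PGL(2,5) (6T14, order 120), S_6 (6T16, order 720). By Dedekind's theorem, for a prime p not dividing disc(f) the degrees of the irreducible factors of f mod p form the cycle type of an element of G. Factoring f modulo the 79 such primes p <= 419 (skipping 2, 3, which divide the discriminant), each new pattern first appears at: mod 5: f = (x^6 + 4x^5 + 2x^3 + 4x^2 + 3), pattern 6; mod 7: f = (x^2 + x + 6)(x^2 + 3x + 5)(x^2 + 4x + 6), pattern 2+2+2; mod 11: f = (x)(x + 3)(x^2 + 5x + 10)(x^2 + 8x + 3), pattern 2+2+1+1; mod 13: f = (x^3 + 10x^2 + 3x + 8)(x^3 + 10x^2 + 3x + 9), pattern 3+3; mod 97: f = (x + 35)(x + 46)(x + 53)(x + 61)(x + 92)(x + 95), pattern 1+1+1+1+1+1. No other pattern occurs in this range, so the set of observed cycle types is {6, 2+2+2, 2+2+1+1, 3+3, 1+1+1+1+1+1}. The candidates containing elements of all these cycle types are D_6 (6T3) of order 12, A_4 x C_2 (6T6) of order 24, S_3 x S_3 (6T9) of order 36, S_4 x C_2 (6T11) of order 48, (S_3 x S_3) : C_2 (6T13) of order 72, PGL(2,5) (6T14) of order 120, S_6 (6T16) of order 720; the others are excluded. The observed types are precisely the cycle types that occur in D_6 (6T3). Each of the other remaining candidates has further cycle types, and by the Chebotarev density theorem the matching factorization patterns would occur for a proportion of primes equal to their share of the group: A_4 x C_2 (6T6) additionally contains elements of type 2+1+1+1+1 (3 of its 24 elements, about 12% of primes); S_3 x S_3 (6T9) additionally contains elements of type 3+1+1+1 (4 of its 36 elements, about 11% of primes); S_4 x C_2 (6T11) additionally contains elements of type 4+2, 4+1+1, 2+1+1+1+1 (15 of its 48 elements, about 31% of primes); (S_3 x S_3) : C_2 (6T13) additionally contains elements of type 4+2, 3+2+1, 3+1+1+1, 2+1+1+1+1 (40 of its 72 elements, about 56% of primes); PGL(2,5) (6T14) additionally contains elements of type 5+1, 4+1+1 (54 of its 120 elements, about 45% of primes); S_6 (6T16) additionally contains elements of type 5+1, 4+2, 4+1+1, 3+2+1, 3+1+1+1, 2+1+1+1+1 (499 of its 720 elements, about 69% of primes). None of the 79 primes tested shows any such pattern (for each of these groups the chance of that is below 10^-4), which rules them out. Hence G = D_6 (6T3), of order 12.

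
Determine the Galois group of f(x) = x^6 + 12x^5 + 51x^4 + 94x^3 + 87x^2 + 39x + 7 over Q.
C_3 x S_3 (also written G18)

The polynomial f is an irreducible sextic over Q, so G = Gal(f/Q) is one of the 16 transitive subgroups 6T1, ..., 6T16 of S_6. The discriminant of f is -51195483, which is not a perfect square, so G is not contained in A_6. The transitive groups of degree 6 not contained in A_6 are: C_6 (6T1, order 6), S_3 (6T2, order 6), D_6 (6T3, order 12), C_3 x S_3 (6T5, order 18), A_4 x C_2 (6T6, order 24), S_4 (6T8, order 24), S_3 x S_3 (6T9, order 36), S_4 x C_2 (6T11, order 48), (S_3 x S_3) : C_2 (6T13, order 72), PGL(2,5) (6T14, order 120), S_6 (6T16, order 720). By Dedekind's theorem, for a prime p not dividing disc(f) the degrees of the irreducible factors of f mod p form the cycle type of an element of G. Factoring f modulo the 33 such primes p <= 149 (skipping 3, 17, which divide the discriminant), each new pattern first appears at: mod 2: f = (x^6 + x^4 + x^2 + x + 1), pattern 6; mod 7: f = (x)(x + 2)(x + 4)(x^3 + 6x^2 + 4), pattern 3+1+1+1; mod 19: f = (x^3 + 6x^2 + 4x + 6)(x^3 + 6x^2 + 11x + 17), pattern 3+3; mod 53: f = (x^2 + 4x + 23)(x^2 + 10x + 46)(x^2 + 51x + 23), pattern 2+2+2; mod 73: f = (x + 11)(x + 12)(x + 26)(x + 56)(x + 57)(x + 69), pattern 1+1+1+1+1+1. No other pattern occurs in this range, so the set of observed cycle types is {6, 3+1+1+1, 3+3, 2+2+2, 1+1+1+1+1+1}. The candidates containing elements of all these cycle types are C_3 x S_3 (6T5) of order 18, S_3 x S_3 (6T9) of order 36, (S_3 x S_3) : C_2 (6T13) of order 72, S_6 (6T16) of order 720; the others are excluded. The observed types are precisely the cycle types that occur in C_3 x S_3 (6T5). Each of the other remaining candidates has further cycle types, and by the Chebotarev density theorem the matching factorization patterns would occur for a proportion of primes equal to their share of the group: S_3 x S_3 (6T9) additionally contains elements of type 2+2+1+1 (9 of its 36 elements, about 25% of primes); (S_3 x S_3) : C_2 (6T13) additionally contains elements of type 4+2, 3+2+1, 2+2+1+1, 2+1+1+1+1 (45 of its 72 elements, about 62% of primes); S_6 (6T16) additionally contains elements of type 5+1, 4+2, 4+1+1, 3+2+1, 2+2+1+1, 2+1+1+1+1 (504 of its 720 elements, about 70% of primes). None of the 33 primes tested shows any such pattern (for each of these groups the chance of that is below 10^-4), which rules them out. Hence G = C_3 x S_3 (6T5), of order 18.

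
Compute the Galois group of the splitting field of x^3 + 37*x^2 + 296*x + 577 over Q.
The polynomial is an irreducible cubic over Q and its discriminant is 4060225 = 2015^2, a perfect square. For an irreducible cubic, a square discriminant forces the Galois group to be A_3, the cyclic group of order 3.

C_3, A_3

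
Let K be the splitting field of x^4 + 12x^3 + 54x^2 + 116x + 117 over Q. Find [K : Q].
The degree of the splitting field over Q equals the order of the Galois group, so first determine the group. The polynomial is an irreducible quartic over Q and its discriminant is 331776 = 576^2, a perfect square, so the Galois group is contained in A_4. The resolvent cubic y^3 - 54*y^2 + 924*y - 5032 is irreducible over Q. An irreducible resolvent with square discriminant gives A_4. The Galois group A_4 (4T4) has order 12, so the splitting field has degree 12 over Q.

12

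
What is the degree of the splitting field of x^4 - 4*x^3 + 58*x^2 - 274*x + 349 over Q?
24

The degree of the splitting field over Q equals the order of the Galois group, so first determine the group. The polynomial is an irreducible quartic over Q and its discriminant is 745042256, which is not a perfect square, so the Galois group is not contained in A_4. The resolvent cubic y^3 - 58*y^2 - 300*y + 308 is irreducible over Q. An irreducible resolvent with non-square discriminant gives S_4. The Galois group S_4 (4T5) has order 24, so the splitting field has degree 24 over Q.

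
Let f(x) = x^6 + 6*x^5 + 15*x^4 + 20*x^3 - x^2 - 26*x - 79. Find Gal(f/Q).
S_4, S_4(6d), the S_4-action on 6 points inside A_6

The polynomial f is an irreducible sextic over Q, so G = Gal(f/Q) is one of the 16 transitive subgroups 6T1, ..., 6T16 of S_6. The discriminant of f is 36352603193344 = 6029312^2, a perfect square, so G is contained in A_6. The transitive groups of degree 6 contained in A_6 are: A_4 (6T4, order 12), S_4 (6T7, order 24), (C_3 x C_3) : C_4 (6T10, order 36), PSL(2,5) (6T12, order 60), A_6 (6T15, order 360). By Dedekind's theorem, for a prime p not dividing disc(f) the degrees of the irreducible factors of f mod p form the cycle type of an element of G. Factoring f modulo the 79 such primes p <= 419 (skipping 2, 23, which divide the discriminant), each new pattern first appears at: mod 3: f = (x^3 + x^2 + x + 2)(x^3 + 2x^2 + 1), pattern 3+3; mod 5: f = (x^2 + 2x + 3)(x^4 + 4x^3 + 4x^2 + 2), pattern 4+2; mod 19: f = (x + 10)(x + 11)(x^2 + x + 3)(x^2 + 3x + 5), pattern 2+2+1+1; mod 223: f = (x + 33)(x + 68)(x + 110)(x + 115)(x + 157)(x + 192), pattern 1+1+1+1+1+1. No other pattern occurs in this range, so the set of observed cycle types is {3+3, 4+2, 2+2+1+1, 1+1+1+1+1+1}. The candidates containing elements of all these cycle types are S_4 (6T7) of order 24, (C_3 x C_3) : C_4 (6T10) of order 36, A_6 (6T15) of order 360; the others are excluded. The observed types are precisely the cycle types that occur in S_4 (6T7). Each of the other remaining candidates has further cycle types, and by the Chebotarev density theorem the matching factorization patterns would occur for a proportion of primes equal to their share of the group: (C_3 x C_3) : C_4 (6T10) additionally contains elements of type 3+1+1+1 (4 of its 36 elements, about 11% of primes); A_6 (6T15) additionally contains elements of type 5+1, 3+1+1+1 (184 of its 360 elements, about 51% of primes). None of the 79 primes tested shows any such pattern (for each of these groups the chance of that is below 10^-4), which rules them out. Hence G = S_4 (6T7), of order 24.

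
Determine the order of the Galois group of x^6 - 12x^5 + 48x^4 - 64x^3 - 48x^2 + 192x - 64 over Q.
The degree of the splitting field over Q equals the order of the Galois group, so first determine the group. The polynomial f is an irreducible sextic over Q, so G = Gal(f/Q) is one of the 16 transitive subgroups 6T1, ..., 6T16 of S_6. The discriminant of f is -450868486864896, which is not a perfect square, so G is not contained in A_6. The transitive groups of degree 6 not contained in A_6 are: C_6 (6T1, order 6), S_3 (6T2, order 6), D_6 (6T3, order 12), C_3 x S_3 (6T5, order 18), A_4 x C_2 (6T6, order 24), S_4 (6T8, order 24), S_3 x S_3 (6T9, order 36), S_4 x C_2 (6T11, order 48), (S_3 x S_3) : C_2 (6T13, order 72), PGL(2,5) (6T14, order 120), S_6 (6T16, order 720). By Dedekind's theorem, for a prime p not dividing disc(f) the degrees of the irreducible factors of f mod p form the cycle type of an element of G. Factoring f modulo the 33 such primes p <= 149 (skipping 2, 3, which divide the discriminant), each new pattern first appears at: mod 5: f = (x^3 + x^2 + 2)(x^3 + 2x^2 + x + 3), pattern 3+3; mod 7: f = (x^6 + 2x^5 + 6x^4 + 6x^3 + x^2 + 3x + 6), pattern 6; mod 17: f = (x + 2)(x + 11)(x^2 + 13x + 1)(x^2 + 13x + 11), pattern 2+2+1+1; mod 19: f = (x + 3)(x + 5)(x + 10)(x + 12)(x^2 + 15x + 9), pattern 2+1+1+1+1; mod 71: f = (x^2 + 67x + 7)(x^2 + 67x + 22)(x^2 + 67x + 42), pattern 2+2+2. No other pattern occurs in this range, so the set of observed cycle types is {3+3, 6, 2+2+1+1, 2+1+1+1+1, 2+2+2}. The candidates containing elements of all these cycle types are A_4 x C_2 (6T6) of order 24, S_4 x C_2 (6T11) of order 48, (S_3 x S_3) : C_2 (6T13) of order 72, S_6 (6T16) of order 720; the others are excluded. The observed types are precisely the cycle types that occur in A_4 x C_2 (6T6) (apart from the identity). Each of the other remaining candidates has further cycle types, and by the Chebotarev density theorem the matching factorization patterns would occur for a proportion of primes equal to their share of the group: S_4 x C_2 (6T11) additionally contains elements of type 4+2, 4+1+1 (12 of its 48 elements, about 25% of primes); (S_3 x S_3) : C_2 (6T13) additionally contains elements of type 4+2, 3+2+1, 3+1+1+1 (34 of its 72 elements, about 47% of primes); S_6 (6T16) additionally contains elements of type 5+1, 4+2, 4+1+1, 3+2+1, 3+1+1+1 (484 of its 720 elements, about 67% of primes). None of the 33 primes tested shows any such pattern (for each of these groups the chance of that is below 10^-4), which rules them out. Hence G = A_4 x C_2 (6T6), of order 24. The Galois group A_4 x C_2 (6T6) has order 24, so the splitting field has degree 24 over Q.

24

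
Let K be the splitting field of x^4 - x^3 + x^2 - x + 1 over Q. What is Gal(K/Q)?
The polynomial is an irreducible quartic over Q and its discriminant is 125, which is not a perfect square, so the Galois group is not contained in A_4. The resolvent cubic y^3 - y^2 - 3*y + 2 has exactly one rational root, so the Galois group is C_4 or D_4. The quartic becomes reducible over Q(sqrt(disc)), so the group is C_4.

C_4 (order 4)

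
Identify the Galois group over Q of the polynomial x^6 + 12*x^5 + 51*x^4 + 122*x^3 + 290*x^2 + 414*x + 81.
6T7: S_4

The polynomial f is an irreducible sextic over Q, so G = Gal(f/Q) is one of the 16 transitive subgroups 6T1, ..., 6T16 of S_6. The discriminant of f is 1139670081000000 = 33759000^2, a perfect square, so G is contained in A_6. The transitive groups of degree 6 contained in A_6 are: A_4 (6T4, order 12), S_4 (6T7, order 24), (C_3 x C_3) : C_4 (6T10, order 36), PSL(2,5) (6T12, order 60), A_6 (6T15, order 360). By Dedekind's theorem, for a prime p not dividing disc(f) the degrees of the irreducible factors of f mod p form the cycle type of an element of G. Factoring f modulo the 79 such primes p <= 433 (skipping 2, 3, 5, 11, 31, which divide the discriminant), each new pattern first appears at: mod 7: f = (x^3 + 2x^2 + 6x + 4)(x^3 + 3x^2 + 4x + 1), pattern 3+3; mod 13: f = (x^2 + 5x + 11)(x^4 + 7x^3 + 5x^2 + 7x + 5), pattern 4+2; mod 37: f = (x + 23)(x + 31)(x^2 + 13x + 14)(x^2 + 19x + 13), pattern 2+2+1+1; mod 67: f = (x + 2)(x + 14)(x + 39)(x + 46)(x + 51)(x + 61), pattern 1+1+1+1+1+1. No other pattern occurs in this range, so the set of observed cycle types is {3+3, 4+2, 2+2+1+1, 1+1+1+1+1+1}. The candidates containing elements of all these cycle types are S_4 (6T7) of order 24, (C_3 x C_3) : C_4 (6T10) of order 36, A_6 (6T15) of order 360; the others are excluded. The observed types are precisely the cycle types that occur in S_4 (6T7). Each of the other remaining candidates has further cycle types, and by the Chebotarev density theorem the matching factorization patterns would occur for a proportion of primes equal to their share of the group: (C_3 x C_3) : C_4 (6T10) additionally contains elements of type 3+1+1+1 (4 of its 36 elements, about 11% of primes); A_6 (6T15) additionally contains elements of type 5+1, 3+1+1+1 (184 of its 360 elements, about 51% of primes). None of the 79 primes tested shows any such pattern (for each of these groups the chance of that is below 10^-4), which rules them out. Hence G = S_4 (6T7), of order 24.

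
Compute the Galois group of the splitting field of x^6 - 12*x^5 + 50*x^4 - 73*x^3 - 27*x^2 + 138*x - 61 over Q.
PSL(2,5) (order 60)

The polynomial f is an irreducible sextic over Q, so G = Gal(f/Q) is one of the 16 transitive subgroups 6T1, ..., 6T16 of S_6. The discriminant of f is 30991489 = 5567^2, a perfect square, so G is contained in A_6. The transitive groups of degree 6 contained in A_6 are: A_4 (6T4, order 12), S_4 (6T7, order 24), (C_3 x C_3) : C_4 (6T10, order 36), PSL(2,5) (6T12, order 60), A_6 (6T15, order 360). By Dedekind's theorem, for a prime p not dividing disc(f) the degrees of the irreducible factors of f mod p form the cycle type of an element of G. Factoring f modulo the 21 such primes p <= 79 (skipping 19, which divides the discriminant), each new pattern first appears at: mod 2: f = (x + 1)(x^5 + x^4 + x^3 + x + 1), pattern 5+1; mod 7: f = (x^3 + 3x^2 + x + 1)(x^3 + 6x^2 + 3x + 2), pattern 3+3; mod 61: f = (x)(x + 22)(x^2 + 42x + 12)(x^2 + 46x + 13), pattern 2+2+1+1. No other pattern occurs in this range, so the set of observed cycle types is {5+1, 3+3, 2+2+1+1}. The candidates containing elements of all these cycle types are PSL(2,5) (6T12) of order 60, A_6 (6T15) of order 360; the others are excluded. The observed types are precisely the cycle types that occur in PSL(2,5) (6T12) (apart from the identity). Each of the other remaining candidates has further cycle types, and by the Chebotarev density theorem the matching factorization patterns would occur for a proportion of primes equal to their share of the group: A_6 (6T15) additionally contains elements of type 4+2, 3+1+1+1 (130 of its 360 elements, about 36% of primes). None of the 21 primes tested shows any such pattern (for each of these groups the chance of that is below 10^-4), which rules them out. Hence G = PSL(2,5) (6T12), of order 60.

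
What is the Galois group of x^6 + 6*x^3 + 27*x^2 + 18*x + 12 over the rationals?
The polynomial f is an irreducible sextic over Q, so G = Gal(f/Q) is one of the 16 transitive subgroups 6T1, ..., 6T16 of S_6. The discriminant of f is -1160950579200, which is not a perfect square, so G is not contained in A_6. The transitive groups of degree 6 not contained in A_6 are: C_6 (6T1, order 6), S_3 (6T2, order 6), D_6 (6T3, order 12), C_3 x S_3 (6T5, order 18), A_4 x C_2 (6T6, order 24), S_4 (6T8, order 24), S_3 x S_3 (6T9, order 36), S_4 x C_2 (6T11, order 48), (S_3 x S_3) : C_2 (6T13, order 72), PGL(2,5) (6T14, order 120), S_6 (6T16, order 720). By Dedekind's theorem, for a prime p not dividing disc(f) the degrees of the irreducible factors of f mod p form the cycle type of an element of G. Factoring f modulo the 23 such primes p <= 101 (skipping 2, 3, 5, which divide the discriminant), each new pattern first appears at: mod 7: f = (x^3 + x + 1)(x^3 + 6x + 5), pattern 3+3; mod 11: f = (x^2 + 6x + 10)(x^2 + 7x + 2)(x^2 + 9x + 5), pattern 2+2+2; mod 61: f = (x + 24)(x + 26)(x + 43)(x + 47)(x + 49)(x + 55), pattern 1+1+1+1+1+1. No other pattern occurs in this range, so the set of observed cycle types is {3+3, 2+2+2, 1+1+1+1+1+1}. The candidates containing elements of all these cycle types are C_6 (6T1) of order 6, S_3 (6T2) of order 6, D_6 (6T3) of order 12, C_3 x S_3 (6T5) of order 18, A_4 x C_2 (6T6) of order 24, S_4 (6T8) of order 24, S_3 x S_3 (6T9) of order 36, S_4 x C_2 (6T11) of order 48, (S_3 x S_3) : C_2 (6T13) of order 72, PGL(2,5) (6T14) of order 120, S_6 (6T16) of order 720; the others are excluded. The observed types are precisely the cycle types that occur in S_3 (6T2). Each of the other remaining candidates has further cycle types, and by the Chebotarev density theorem the matching factorization patterns would occur for a proportion of primes equal to their share of the group: C_6 (6T1) additionally contains elements of type 6 (2 of its 6 elements, about 33% of primes); D_6 (6T3) additionally contains elements of type 6, 2+2+1+1 (5 of its 12 elements, about 42% of primes); C_3 x S_3 (6T5) additionally contains elements of type 6, 3+1+1+1 (10 of its 18 elements, about 56% of primes); A_4 x C_2 (6T6) additionally contains elements of type 6, 2+2+1+1, 2+1+1+1+1 (14 of its 24 elements, about 58% of primes); S_4 (6T8) additionally contains elements of type 4+1+1, 2+2+1+1 (9 of its 24 elements, about 38% of primes); S_3 x S_3 (6T9) additionally contains elements of type 6, 3+1+1+1, 2+2+1+1 (25 of its 36 elements, about 69% of primes); S_4 x C_2 (6T11) additionally contains elements of type 6, 4+2, 4+1+1, 2+2+1+1, 2+1+1+1+1 (32 of its 48 elements, about 67% of primes); (S_3 x S_3) : C_2 (6T13) additionally contains elements of type 6, 4+2, 3+2+1, 3+1+1+1, 2+2+1+1, 2+1+1+1+1 (61 of its 72 elements, about 85% of primes); PGL(2,5) (6T14) additionally contains elements of type 6, 5+1, 4+1+1, 2+2+1+1 (89 of its 120 elements, about 74% of primes); S_6 (6T16) additionally contains elements of type 6, 5+1, 4+2, 4+1+1, 3+2+1, 3+1+1+1, 2+2+1+1, 2+1+1+1+1 (664 of its 720 elements, about 92% of primes). None of the 23 primes tested shows any such pattern (for each of these groups the chance of that is below 10^-4), which rules them out. Hence G = S_3 (6T2), of order 6.

S_3, S_3 acting on 6 points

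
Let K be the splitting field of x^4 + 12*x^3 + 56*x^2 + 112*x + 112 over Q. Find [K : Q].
12

The degree of the splitting field over Q equals the order of the Galois group, so first determine the group. The polynomial is an irreducible quartic over Q and its discriminant is 12845056 = 3584^2, a perfect square, so the Galois group is contained in A_4. The resolvent cubic y^3 - 56*y^2 + 896*y - 3584 is irreducible over Q. An irreducible resolvent with square discriminant gives A_4. The Galois group A_4 (4T4) has order 12, so the splitting field has degree 12 over Q.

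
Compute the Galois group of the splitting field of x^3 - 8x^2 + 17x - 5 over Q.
3T1: C_3

The polynomial is an irreducible cubic over Q and its discriminant is 169 = 13^2, a perfect square. For an irreducible cubic, a square discriminant forces the Galois group to be A_3, the cyclic group of order 3.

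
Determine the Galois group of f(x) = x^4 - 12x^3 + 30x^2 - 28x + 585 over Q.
The polynomial is an irreducible quartic over Q and its discriminant is 12230590464 = 110592^2, a perfect square, so the Galois group is contained in A_4. The resolvent cubic y^3 - 30*y^2 - 2004*y - 14824 is irreducible over Q. An irreducible resolvent with square discriminant gives A_4.

4T4: A_4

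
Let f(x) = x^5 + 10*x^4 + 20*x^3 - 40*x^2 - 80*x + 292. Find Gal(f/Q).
The polynomial f is an irreducible quintic over Q, so G = Gal(f/Q) is a transitive subgroup of S_5: one of C_5 (5T1, order 5), D_5 (5T2, order 10), F_20 (5T3, order 20), A_5 (5T4, order 60) or S_5 (5T5, order 120). The discriminant of f is 12602368800000, which is not a perfect square, so G is not contained in A_5. The transitive groups of degree 5 not contained in A_5 are: F_20 (5T3, order 20), S_5 (5T5, order 120). By Dedekind's theorem, for a prime p not dividing disc(f) the degrees of the irreducible factors of f mod p form the cycle type of an element of G. Factoring f modulo the 18 such primes p <= 79 (skipping 2, 3, 5, 7, which divide the discriminant), each new pattern first appears at: mod 11: f = (x^5 + 10x^4 + 9x^3 + 4x^2 + 8x + 6), pattern 5; mod 13: f = (x + 2)(x^4 + 8x^3 + 4x^2 + 4x + 3), pattern 4+1; mod 19: f = (x + 4)(x^2 + 12x + 15)(x^2 + 13x + 15), pattern 2+2+1. No other pattern occurs in this range, so the set of observed cycle types is {5, 4+1, 2+2+1}. The candidates containing elements of all these cycle types are F_20 (5T3) of order 20, S_5 (5T5) of order 120; the others are excluded. The observed types are precisely the cycle types that occur in F_20 (5T3) (apart from the identity). Each of the other remaining candidates has further cycle types, and by the Chebotarev density theorem the matching factorization patterns would occur for a proportion of primes equal to their share of the group: S_5 (5T5) additionally contains elements of type 3+2, 3+1+1, 2+1+1+1 (50 of its 120 elements, about 42% of primes). None of the 18 primes tested shows any such pattern (for each of these groups the chance of that is below 10^-4), which rules them out. Hence G = F_20 (5T3), of order 20.

F_20 (order 20)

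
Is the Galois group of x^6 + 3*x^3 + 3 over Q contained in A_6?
The polynomial is irreducible of degree 6 over Q. Its discriminant is -177147, which is not a perfect square. A Galois group lies in the alternating group exactly when the discriminant is a square in Q, so the Galois group (C_3 x S_3) is not contained in A_6.

No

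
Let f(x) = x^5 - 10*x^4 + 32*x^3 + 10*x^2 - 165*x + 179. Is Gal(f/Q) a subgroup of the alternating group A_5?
The polynomial is irreducible of degree 5 over Q. Its discriminant is 359694589021, which is not a perfect square. A Galois group lies in the alternating group exactly when the discriminant is a square in Q, so the Galois group (S_5) is not contained in A_5.

No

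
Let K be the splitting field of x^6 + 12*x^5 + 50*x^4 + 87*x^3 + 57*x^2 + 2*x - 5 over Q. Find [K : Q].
The degree of the splitting field over Q equals the order of the Galois group, so first determine the group. The polynomial f is an irreducible sextic over Q, so G = Gal(f/Q) is one of the 16 transitive subgroups 6T1, ..., 6T16 of S_6. The discriminant of f is 30991489 = 5567^2, a perfect square, so G is contained in A_6. The transitive groups of degree 6 contained in A_6 are: A_4 (6T4, order 12), S_4 (6T7, order 24), (C_3 x C_3) : C_4 (6T10, order 36), PSL(2,5) (6T12, order 60), A_6 (6T15, order 360). By Dedekind's theorem, for a prime p not dividing disc(f) the degrees of the irreducible factors of f mod p form the cycle type of an element of G. Factoring f modulo the 21 such primes p <= 79 (skipping 19, which divides the discriminant), each new pattern first appears at: mod 2: f = (x + 1)(x^5 + x^4 + x^3 + x + 1), pattern 5+1; mod 7: f = (x^3 + x^2 + 3x + 5)(x^3 + 4x^2 + x + 6), pattern 3+3; mod 61: f = (x + 4)(x + 26)(x^2 + 50x + 13)(x^2 + 54x + 30), pattern 2+2+1+1. No other pattern occurs in this range, so the set of observed cycle types is {5+1, 3+3, 2+2+1+1}. The candidates containing elements of all these cycle types are PSL(2,5) (6T12) of order 60, A_6 (6T15) of order 360; the others are excluded. The observed types are precisely the cycle types that occur in PSL(2,5) (6T12) (apart from the identity). Each of the other remaining candidates has further cycle types, and by the Chebotarev density theorem the matching factorization patterns would occur for a proportion of primes equal to their share of the group: A_6 (6T15) additionally contains elements of type 4+2, 3+1+1+1 (130 of its 360 elements, about 36% of primes). None of the 21 primes tested shows any such pattern (for each of these groups the chance of that is below 10^-4), which rules them out. Hence G = PSL(2,5) (6T12), of order 60. The Galois group PSL(2,5) (6T12) has order 60, so the splitting field has degree 60 over Q.

60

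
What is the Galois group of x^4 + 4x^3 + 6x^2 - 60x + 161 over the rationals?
C_4, the cyclic group of order 4

The polynomial is an irreducible quartic over Q and its discriminant is 2424307712, which is not a perfect square, so the Galois group is not contained in A_4. The resolvent cubic y^3 - 6*y^2 - 884*y - 2312 has exactly one rational root, so the Galois group is C_4 or D_4. The quartic becomes reducible over Q(sqrt(disc)), so the group is C_4.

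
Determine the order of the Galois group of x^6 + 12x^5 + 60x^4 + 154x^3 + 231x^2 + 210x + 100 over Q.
The degree of the splitting field over Q equals the order of the Galois group, so first determine the group. The polynomial f is an irreducible sextic over Q, so G = Gal(f/Q) is one of the 16 transitive subgroups 6T1, ..., 6T16 of S_6. The discriminant of f is -1160950579200, which is not a perfect square, so G is not contained in A_6. The transitive groups of degree 6 not contained in A_6 are: C_6 (6T1, order 6), S_3 (6T2, order 6), D_6 (6T3, order 12), C_3 x S_3 (6T5, order 18), A_4 x C_2 (6T6, order 24), S_4 (6T8, order 24), S_3 x S_3 (6T9, order 36), S_4 x C_2 (6T11, order 48), (S_3 x S_3) : C_2 (6T13, order 72), PGL(2,5) (6T14, order 120), S_6 (6T16, order 720). By Dedekind's theorem, for a prime p not dividing disc(f) the degrees of the irreducible factors of f mod p form the cycle type of an element of G. Factoring f modulo the 23 such primes p <= 101 (skipping 2, 3, 5, which divide the discriminant), each new pattern first appears at: mod 7: f = (x^3 + 6x^2 + 4x + 1)(x^3 + 6x^2 + 6x + 2), pattern 3+3; mod 11: f = (x^2 + 6x + 2)(x^2 + 8x + 3)(x^2 + 9x + 2), pattern 2+2+2; mod 61: f = (x + 8)(x + 14)(x + 16)(x + 20)(x + 37)(x + 39), pattern 1+1+1+1+1+1. No other pattern occurs in this range, so the set of observed cycle types is {3+3, 2+2+2, 1+1+1+1+1+1}. The candidates containing elements of all these cycle types are C_6 (6T1) of order 6, S_3 (6T2) of order 6, D_6 (6T3) of order 12, C_3 x S_3 (6T5) of order 18, A_4 x C_2 (6T6) of order 24, S_4 (6T8) of order 24, S_3 x S_3 (6T9) of order 36, S_4 x C_2 (6T11) of order 48, (S_3 x S_3) : C_2 (6T13) of order 72, PGL(2,5) (6T14) of order 120, S_6 (6T16) of order 720; the others are excluded. The observed types are precisely the cycle types that occur in S_3 (6T2). Each of the other remaining candidates has further cycle types, and by the Chebotarev density theorem the matching factorization patterns would occur for a proportion of primes equal to their share of the group: C_6 (6T1) additionally contains elements of type 6 (2 of its 6 elements, about 33% of primes); D_6 (6T3) additionally contains elements of type 6, 2+2+1+1 (5 of its 12 elements, about 42% of primes); C_3 x S_3 (6T5) additionally contains elements of type 6, 3+1+1+1 (10 of its 18 elements, about 56% of primes); A_4 x C_2 (6T6) additionally contains elements of type 6, 2+2+1+1, 2+1+1+1+1 (14 of its 24 elements, about 58% of primes); S_4 (6T8) additionally contains elements of type 4+1+1, 2+2+1+1 (9 of its 24 elements, about 38% of primes); S_3 x S_3 (6T9) additionally contains elements of type 6, 3+1+1+1, 2+2+1+1 (25 of its 36 elements, about 69% of primes); S_4 x C_2 (6T11) additionally contains elements of type 6, 4+2, 4+1+1, 2+2+1+1, 2+1+1+1+1 (32 of its 48 elements, about 67% of primes); (S_3 x S_3) : C_2 (6T13) additionally contains elements of type 6, 4+2, 3+2+1, 3+1+1+1, 2+2+1+1, 2+1+1+1+1 (61 of its 72 elements, about 85% of primes); PGL(2,5) (6T14) additionally contains elements of type 6, 5+1, 4+1+1, 2+2+1+1 (89 of its 120 elements, about 74% of primes); S_6 (6T16) additionally contains elements of type 6, 5+1, 4+2, 4+1+1, 3+2+1, 3+1+1+1, 2+2+1+1, 2+1+1+1+1 (664 of its 720 elements, about 92% of primes). None of the 23 primes tested shows any such pattern (for each of these groups the chance of that is below 10^-4), which rules them out. Hence G = S_3 (6T2), of order 6. The Galois group S_3 (6T2) has order 6, so the splitting field has degree 6 over Q.

6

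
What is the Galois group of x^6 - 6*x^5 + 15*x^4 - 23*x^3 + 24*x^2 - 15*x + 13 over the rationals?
C_3 x S_3, the group 6T5 of order 18

The polynomial f is an irreducible sextic over Q, so G = Gal(f/Q) is one of the 16 transitive subgroups 6T1, ..., 6T16 of S_6. The discriminant of f is -1162261467, which is not a perfect square, so G is not contained in A_6. The transitive groups of degree 6 not contained in A_6 are: C_6 (6T1, order 6), S_3 (6T2, order 6), D_6 (6T3, order 12), C_3 x S_3 (6T5, order 18), A_4 x C_2 (6T6, order 24), S_4 (6T8, order 24), S_3 x S_3 (6T9, order 36), S_4 x C_2 (6T11, order 48), (S_3 x S_3) : C_2 (6T13, order 72), PGL(2,5) (6T14, order 120), S_6 (6T16, order 720). By Dedekind's theorem, for a prime p not dividing disc(f) the degrees of the irreducible factors of f mod p form the cycle type of an element of G. Factoring f modulo the 33 such primes p <= 139 (skipping 3, which divides the discriminant), each new pattern first appears at: mod 2: f = (x^6 + x^4 + x^3 + x + 1), pattern 6; mod 7: f = (x + 2)(x + 4)(x + 5)(x^3 + 4x^2 + 3x + 4), pattern 3+1+1+1; mod 17: f = (x^2 + 4x + 10)(x^2 + 11x + 3)(x^2 + 13x + 1), pattern 2+2+2; mod 19: f = (x^3 + 16x^2 + 3x + 1)(x^3 + 16x^2 + 3x + 13), pattern 3+3; mod 73: f = (x + 26)(x + 34)(x + 48)(x + 49)(x + 60)(x + 69), pattern 1+1+1+1+1+1. No other pattern occurs in this range, so the set of observed cycle types is {6, 3+1+1+1, 2+2+2, 3+3, 1+1+1+1+1+1}. The candidates containing elements of all these cycle types are C_3 x S_3 (6T5) of order 18, S_3 x S_3 (6T9) of order 36, (S_3 x S_3) : C_2 (6T13) of order 72, S_6 (6T16) of order 720; the others are excluded. The observed types are precisely the cycle types that occur in C_3 x S_3 (6T5). Each of the other remaining candidates has further cycle types, and by the Chebotarev density theorem the matching factorization patterns would occur for a proportion of primes equal to their share of the group: S_3 x S_3 (6T9) additionally contains elements of type 2+2+1+1 (9 of its 36 elements, about 25% of primes); (S_3 x S_3) : C_2 (6T13) additionally contains elements of type 4+2, 3+2+1, 2+2+1+1, 2+1+1+1+1 (45 of its 72 elements, about 62% of primes); S_6 (6T16) additionally contains elements of type 5+1, 4+2, 4+1+1, 3+2+1, 2+2+1+1, 2+1+1+1+1 (504 of its 720 elements, about 70% of primes). None of the 33 primes tested shows any such pattern (for each of these groups the chance of that is below 10^-4), which rules them out. Hence G = C_3 x S_3 (6T5), of order 18.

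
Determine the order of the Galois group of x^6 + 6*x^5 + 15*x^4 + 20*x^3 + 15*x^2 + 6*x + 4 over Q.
6

The degree of the splitting field over Q equals the order of the Galois group, so first determine the group. The polynomial f is an irreducible sextic over Q, so G = Gal(f/Q) is one of the 16 transitive subgroups 6T1, ..., 6T16 of S_6. The discriminant of f is -11337408, which is not a perfect square, so G is not contained in A_6. The transitive groups of degree 6 not contained in A_6 are: C_6 (6T1, order 6), S_3 (6T2, order 6), D_6 (6T3, order 12), C_3 x S_3 (6T5, order 18), A_4 x C_2 (6T6, order 24), S_4 (6T8, order 24), S_3 x S_3 (6T9, order 36), S_4 x C_2 (6T11, order 48), (S_3 x S_3) : C_2 (6T13, order 72), PGL(2,5) (6T14, order 120), S_6 (6T16, order 720). By Dedekind's theorem, for a prime p not dividing disc(f) the degrees of the irreducible factors of f mod p form the cycle type of an element of G. Factoring f modulo the 23 such primes p <= 97 (skipping 2, 3, which divide the discriminant), each new pattern first appears at: mod 5: f = (x^2 + x + 2)(x^2 + 2x + 3)(x^2 + 3x + 4), pattern 2+2+2; mod 7: f = (x^3 + 3x^2 + 3x + 3)(x^3 + 3x^2 + 3x + 6), pattern 3+3; mod 61: f = (x + 4)(x + 20)(x + 23)(x + 40)(x + 43)(x + 59), pattern 1+1+1+1+1+1. No other pattern occurs in this range, so the set of observed cycle types is {2+2+2, 3+3, 1+1+1+1+1+1}. The candidates containing elements of all these cycle types are C_6 (6T1) of order 6, S_3 (6T2) of order 6, D_6 (6T3) of order 12, C_3 x S_3 (6T5) of order 18, A_4 x C_2 (6T6) of order 24, S_4 (6T8) of order 24, S_3 x S_3 (6T9) of order 36, S_4 x C_2 (6T11) of order 48, (S_3 x S_3) : C_2 (6T13) of order 72, PGL(2,5) (6T14) of order 120, S_6 (6T16) of order 720; the others are excluded. The observed types are precisely the cycle types that occur in S_3 (6T2). Each of the other remaining candidates has further cycle types, and by the Chebotarev density theorem the matching factorization patterns would occur for a proportion of primes equal to their share of the group: C_6 (6T1) additionally contains elements of type 6 (2 of its 6 elements, about 33% of primes); D_6 (6T3) additionally contains elements of type 6, 2+2+1+1 (5 of its 12 elements, about 42% of primes); C_3 x S_3 (6T5) additionally contains elements of type 6, 3+1+1+1 (10 of its 18 elements, about 56% of primes); A_4 x C_2 (6T6) additionally contains elements of type 6, 2+2+1+1, 2+1+1+1+1 (14 of its 24 elements, about 58% of primes); S_4 (6T8) additionally contains elements of type 4+1+1, 2+2+1+1 (9 of its 24 elements, about 38% of primes); S_3 x S_3 (6T9) additionally contains elements of type 6, 3+1+1+1, 2+2+1+1 (25 of its 36 elements, about 69% of primes); S_4 x C_2 (6T11) additionally contains elements of type 6, 4+2, 4+1+1, 2+2+1+1, 2+1+1+1+1 (32 of its 48 elements, about 67% of primes); (S_3 x S_3) : C_2 (6T13) additionally contains elements of type 6, 4+2, 3+2+1, 3+1+1+1, 2+2+1+1, 2+1+1+1+1 (61 of its 72 elements, about 85% of primes); PGL(2,5) (6T14) additionally contains elements of type 6, 5+1, 4+1+1, 2+2+1+1 (89 of its 120 elements, about 74% of primes); S_6 (6T16) additionally contains elements of type 6, 5+1, 4+2, 4+1+1, 3+2+1, 3+1+1+1, 2+2+1+1, 2+1+1+1+1 (664 of its 720 elements, about 92% of primes). None of the 23 primes tested shows any such pattern (for each of these groups the chance of that is below 10^-4), which rules them out. Hence G = S_3 (6T2), of order 6. The Galois group S_3 (6T2) has order 6, so the splitting field has degree 6 over Q.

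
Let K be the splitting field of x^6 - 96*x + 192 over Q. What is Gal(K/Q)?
The polynomial f is an irreducible sextic over Q, so G = Gal(f/Q) is one of the 16 transitive subgroups 6T1, ..., 6T16 of S_6. The discriminant of f is -9727331052552192, which is not a perfect square, so G is not contained in A_6. The transitive groups of degree 6 not contained in A_6 are: C_6 (6T1, order 6), S_3 (6T2, order 6), D_6 (6T3, order 12), C_3 x S_3 (6T5, order 18), A_4 x C_2 (6T6, order 24), S_4 (6T8, order 24), S_3 x S_3 (6T9, order 36), S_4 x C_2 (6T11, order 48), (S_3 x S_3) : C_2 (6T13, order 72), PGL(2,5) (6T14, order 120), S_6 (6T16, order 720). By Dedekind's theorem, for a prime p not dividing disc(f) the degrees of the irreducible factors of f mod p form the cycle type of an element of G. Factoring f modulo the 27 such primes p <= 127 (skipping 2, 3, 17, 43, which divide the discriminant), each new pattern first appears at: mod 5: f = (x^6 + 4x + 2), pattern 6; mod 7: f = (x + 2)(x^2 + x + 3)(x^3 + 4x^2 + 4x + 4), pattern 3+2+1; mod 11: f = (x^2 + 7x + 8)(x^4 + 4x^3 + 8x^2 + 2), pattern 4+2; mod 13: f = (x + 3)(x + 6)(x^2 + 6x + 11)(x^2 + 11x + 12), pattern 2+2+1+1; mod 61: f = (x + 19)(x + 41)(x + 53)(x + 57)(x^2 + 13x + 17), pattern 2+1+1+1+1; mod 97: f = (x + 73)(x + 77)(x + 96)(x^3 + 45x^2 + 46x + 19), pattern 3+1+1+1; mod 113: f = (x^2 + 23x + 81)(x^2 + 98x + 62)(x^2 + 105x + 40), pattern 2+2+2; mod 127: f = (x^3 + 49x^2 + 72x + 41)(x^3 + 78x^2 + 43x + 110), pattern 3+3. No other pattern occurs in this range, so the set of observed cycle types is {6, 3+2+1, 4+2, 2+2+1+1, 2+1+1+1+1, 3+1+1+1, 2+2+2, 3+3}. The candidates containing elements of all these cycle types are (S_3 x S_3) : C_2 (6T13) of order 72, S_6 (6T16) of order 720; the others are excluded. The observed types are precisely the cycle types that occur in (S_3 x S_3) : C_2 (6T13) (apart from the identity). Each of the other remaining candidates has further cycle types, and by the Chebotarev density theorem the matching factorization patterns would occur for a proportion of primes equal to their share of the group: S_6 (6T16) additionally contains elements of type 5+1, 4+1+1 (234 of its 720 elements, about 32% of primes). None of the 27 primes tested shows any such pattern (for each of these groups the chance of that is below 10^-4), which rules them out. Hence G = (S_3 x S_3) : C_2 (6T13), of order 72.

(S_3 x S_3) : C_2, the group 6T13 of order 72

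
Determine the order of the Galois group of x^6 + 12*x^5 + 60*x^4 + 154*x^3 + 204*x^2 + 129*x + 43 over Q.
The degree of the splitting field over Q equals the order of the Galois group, so first determine the group. The polynomial f is an irreducible sextic over Q, so G = Gal(f/Q) is one of the 16 transitive subgroups 6T1, ..., 6T16 of S_6. The discriminant of f is -6604217307, which is not a perfect square, so G is not contained in A_6. The transitive groups of degree 6 not contained in A_6 are: C_6 (6T1, order 6), S_3 (6T2, order 6), D_6 (6T3, order 12), C_3 x S_3 (6T5, order 18), A_4 x C_2 (6T6, order 24), S_4 (6T8, order 24), S_3 x S_3 (6T9, order 36), S_4 x C_2 (6T11, order 48), (S_3 x S_3) : C_2 (6T13, order 72), PGL(2,5) (6T14, order 120), S_6 (6T16, order 720). By Dedekind's theorem, for a prime p not dividing disc(f) the degrees of the irreducible factors of f mod p form the cycle type of an element of G. Factoring f modulo the 28 such primes p <= 127 (skipping 3, 17, 43, which divide the discriminant), each new pattern first appears at: mod 2: f = (x^6 + x + 1), pattern 6; mod 7: f = (x + 3)(x^2 + x + 6)(x^3 + x^2 + 5x + 2), pattern 3+2+1; mod 11: f = (x^2 + 4x + 8)(x^4 + 8x^3 + 9x^2 + 10x + 4), pattern 4+2; mod 13: f = (x + 1)(x + 11)(x^2 + x + 8)(x^2 + 12x + 3), pattern 2+2+1+1; mod 61: f = (x + 6)(x + 16)(x + 18)(x + 41)(x^2 + 53x + 40), pattern 2+1+1+1+1; mod 97: f = (x + 5)(x + 49)(x + 75)(x^3 + 77x^2 + 91x + 68), pattern 3+1+1+1; mod 113: f = (x^2 + 96)(x^2 + x + 97)(x^2 + 11x + 82), pattern 2+2+2; mod 127: f = (x^3 + 45x^2 + 108x + 114)(x^3 + 94x^2 + 40x + 26), pattern 3+3. No other pattern occurs in this range, so the set of observed cycle types is {6, 3+2+1, 4+2, 2+2+1+1, 2+1+1+1+1, 3+1+1+1, 2+2+2, 3+3}. The candidates containing elements of all these cycle types are (S_3 x S_3) : C_2 (6T13) of order 72, S_6 (6T16) of order 720; the others are excluded. The observed types are precisely the cycle types that occur in (S_3 x S_3) : C_2 (6T13) (apart from the identity). Each of the other remaining candidates has further cycle types, and by the Chebotarev density theorem the matching factorization patterns would occur for a proportion of primes equal to their share of the group: S_6 (6T16) additionally contains elements of type 5+1, 4+1+1 (234 of its 720 elements, about 32% of primes). None of the 28 primes tested shows any such pattern (for each of these groups the chance of that is below 10^-4), which rules them out. Hence G = (S_3 x S_3) : C_2 (6T13), of order 72. The Galois group (S_3 x S_3) : C_2 (6T13) has order 72, so the splitting field has degree 72 over Q.

72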